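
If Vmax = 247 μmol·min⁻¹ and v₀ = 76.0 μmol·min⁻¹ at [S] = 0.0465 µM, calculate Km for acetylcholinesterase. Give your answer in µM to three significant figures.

v/Vmax = 76.0/247 = 0.3077 = [S]/(Km+[S]).
So Km + [S] = [S]/0.3077 = 0.1511 µM, giving Km = 0.1511 − 0.0465 = 0.105 µM.

0.105 µM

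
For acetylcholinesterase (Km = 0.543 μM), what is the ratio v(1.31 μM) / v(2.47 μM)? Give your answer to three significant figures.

Since Vmax cancels, v₂/v₁ = [S]₂(Km+[S]₁) / [S]₁(Km+[S]₂).
= 1.31×(0.543+2.47) / (2.47×(0.543+1.31)) = 3.947/4.577 = 0.862.

0.862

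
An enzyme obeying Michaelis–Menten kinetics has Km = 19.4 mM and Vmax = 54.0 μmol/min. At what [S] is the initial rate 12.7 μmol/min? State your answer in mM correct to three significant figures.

5.97 mM

The required fractional saturation is v/Vmax = 12.7/54.0 = 0.2352.
Then [S]/(Km+[S]) = 0.2352 ⇒ [S] = 19.4 × 0.2352/(1 − 0.2352) = 5.97 mM.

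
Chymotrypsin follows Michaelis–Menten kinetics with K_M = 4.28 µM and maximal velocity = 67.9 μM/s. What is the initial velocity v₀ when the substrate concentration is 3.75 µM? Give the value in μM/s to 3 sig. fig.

31.7 μM/s

v = Vmax·[S]/(Km + [S]) = 67.9 × 3.75 / (4.28 + 3.75)
  = 254.6 / 8.030 = 31.7 μM/s.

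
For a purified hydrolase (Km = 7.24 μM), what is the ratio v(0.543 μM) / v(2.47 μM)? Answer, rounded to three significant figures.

0.274

The fractional saturations are [S]/(Km+[S]) = 2.47/9.710 = 0.2544 and 0.543/7.783 = 0.06977.
v₂/v₁ is just their ratio: 0.06977/0.2544 = 0.274.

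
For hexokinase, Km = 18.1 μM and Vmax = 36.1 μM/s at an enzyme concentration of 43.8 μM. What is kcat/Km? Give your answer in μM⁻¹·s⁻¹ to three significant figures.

0.0455 μM⁻¹·s⁻¹

kcat = Vmax/[E]total = 36.1/43.8 = 0.824 s⁻¹.
kcat/Km = 0.824/18.1 = 0.0455 μM⁻¹·s⁻¹.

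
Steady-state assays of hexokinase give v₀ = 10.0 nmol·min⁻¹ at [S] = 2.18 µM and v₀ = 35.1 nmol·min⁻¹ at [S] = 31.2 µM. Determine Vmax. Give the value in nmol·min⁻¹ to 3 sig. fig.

43.3 nmol·min⁻¹

In reciprocal form, 1/v = (Km/Vmax)·(1/[S]) + 1/Vmax. The two points give (1/[S], 1/v) = (0.4587, 0.1000) and (0.03205, 0.02849).
Slope = (0.1000 − 0.02849)/(0.4587 − 0.03205) = 0.1676; intercept = 0.1000 − 0.1676×0.4587 = 0.02312.
Vmax = 1/intercept = 43.3 nmol·min⁻¹; Km = slope × Vmax = 0.1676 × 43.3 = 7.25 µM.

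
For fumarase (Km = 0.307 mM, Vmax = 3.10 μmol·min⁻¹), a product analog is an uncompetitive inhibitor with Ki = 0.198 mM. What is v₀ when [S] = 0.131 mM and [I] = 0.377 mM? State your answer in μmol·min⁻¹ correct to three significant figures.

α = 1 + [I]/Ki = 1 + 0.377/0.198 = 2.904.
For an uncompetitive inhibitor, both parameters are divided by α, giving Vmax/α and Km/α: Km,app = 0.106 mM, Vmax,app = 1.07 μmol·min⁻¹.
v = Vmax,app·[S]/(Km,app + [S]) = 1.07 × 0.131/(0.106 + 0.131) = 0.591 μmol·min⁻¹.

0.591 μmol·min⁻¹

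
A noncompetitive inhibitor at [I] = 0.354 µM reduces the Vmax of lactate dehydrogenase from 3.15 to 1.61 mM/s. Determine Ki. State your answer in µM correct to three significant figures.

0.370 µM

Noncompetitive: Vmax,app = Vmax/α with α = 1 + [I]/Ki.
α = Vmax/Vmax,app = 3.15/1.61 = 1.957.
Since α = 1 + [I]/Ki, [I]/Ki = 1.957 − 1 = 0.9565 and Ki = 0.354/0.9565 = 0.370 µM.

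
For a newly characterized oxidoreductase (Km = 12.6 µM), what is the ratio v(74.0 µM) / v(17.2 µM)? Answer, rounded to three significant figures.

The fractional saturations are [S]/(Km+[S]) = 17.2/29.80 = 0.5772 and 74.0/86.60 = 0.8545.
v₂/v₁ is just their ratio: 0.8545/0.5772 = 1.48.

1.48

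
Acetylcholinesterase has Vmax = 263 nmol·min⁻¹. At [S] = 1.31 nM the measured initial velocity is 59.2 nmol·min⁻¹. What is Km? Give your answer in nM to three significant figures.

From v = Vmax[S]/(Km+[S]), Km = [S](Vmax − v)/v.
Km = 1.31 × (263 − 59.2) / 59.2 = 267.0/59.2 = 4.51 nM.

4.51 nM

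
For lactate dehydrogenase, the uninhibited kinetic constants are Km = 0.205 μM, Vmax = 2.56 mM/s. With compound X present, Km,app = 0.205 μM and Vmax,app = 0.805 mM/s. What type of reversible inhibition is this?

noncompetitive

Vmax decreases (2.56 → 0.805 mM/s) while Km is unchanged — pure noncompetitive inhibition.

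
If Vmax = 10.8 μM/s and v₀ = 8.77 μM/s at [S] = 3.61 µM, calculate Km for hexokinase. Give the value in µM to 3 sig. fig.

0.836 µM

From v = Vmax[S]/(Km+[S]), Km = [S](Vmax − v)/v.
Km = 3.61 × (10.8 − 8.77) / 8.77 = 7.328/8.77 = 0.836 µM.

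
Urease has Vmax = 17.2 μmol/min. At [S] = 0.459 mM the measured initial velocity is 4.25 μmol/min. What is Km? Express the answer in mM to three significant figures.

1.40 mM

From v = Vmax[S]/(Km+[S]), Km = [S](Vmax − v)/v.
Km = 0.459 × (17.2 − 4.25) / 4.25 = 5.944/4.25 = 1.40 mM.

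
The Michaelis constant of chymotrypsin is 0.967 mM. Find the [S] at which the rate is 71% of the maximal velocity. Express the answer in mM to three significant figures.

2.37 mM

v/Vmax = [S]/(Km+[S]) = 0.71, so [S] = Km·0.71/(1 − 0.71) = 0.967 × 2.448.
[S] = 2.37 mM.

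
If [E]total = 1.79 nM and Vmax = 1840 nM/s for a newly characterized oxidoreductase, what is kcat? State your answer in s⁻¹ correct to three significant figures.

1030 s⁻¹

kcat = Vmax/[E]total = 1840 nM/s / 1.79 nM = 1030 s⁻¹.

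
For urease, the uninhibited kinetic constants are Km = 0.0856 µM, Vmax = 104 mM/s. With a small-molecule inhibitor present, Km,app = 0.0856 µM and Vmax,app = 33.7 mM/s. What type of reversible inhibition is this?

Vmax decreases (104 → 33.7 mM/s) while Km is unchanged — pure noncompetitive inhibition.

noncompetitive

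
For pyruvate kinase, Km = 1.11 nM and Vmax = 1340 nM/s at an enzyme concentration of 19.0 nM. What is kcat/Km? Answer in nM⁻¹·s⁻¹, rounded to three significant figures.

63.5 nM⁻¹·s⁻¹

kcat = Vmax/[E]total = 1340/19.0 = 70.5 s⁻¹.
kcat/Km = 70.5/1.11 = 63.5 nM⁻¹·s⁻¹.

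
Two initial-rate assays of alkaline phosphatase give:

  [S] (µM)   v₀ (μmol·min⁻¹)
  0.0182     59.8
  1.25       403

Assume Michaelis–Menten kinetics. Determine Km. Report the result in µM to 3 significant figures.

0.116 µM

From v = Vmax[S]/(Km+[S]), each point gives Vmax = v(Km+[S])/[S].
Equating: 59.8(Km+0.0182)/0.0182 = 403(Km+1.25)/1.25.
3286·Km + 59.8 = 322.4·Km + 403, so (3286 − 322.4)·Km = 403 − 59.8.
Km = 343.2/2963 = 0.116 µM; then Vmax = 59.8(0.116+0.0182)/0.0182 = 440 μmol·min⁻¹.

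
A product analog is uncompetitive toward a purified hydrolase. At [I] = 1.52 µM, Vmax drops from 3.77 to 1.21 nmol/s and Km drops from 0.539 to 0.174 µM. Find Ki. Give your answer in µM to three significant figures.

Uncompetitive: Vmax,app = Vmax/α (and Km,app = Km/α) with α = 1 + [I]/Ki.
α = Vmax/Vmax,app = 3.77/1.21 = 3.116.
Ki = [I]/(α − 1) = 1.52/2.116 = 0.718 µM.

0.718 µM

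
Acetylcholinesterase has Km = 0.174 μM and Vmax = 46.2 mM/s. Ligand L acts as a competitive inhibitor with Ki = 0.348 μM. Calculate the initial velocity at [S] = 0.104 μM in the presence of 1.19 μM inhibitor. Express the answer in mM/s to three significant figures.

5.50 mM/s

α = 1 + [I]/Ki = 1 + 1.19/0.348 = 4.420.
For a competitive inhibitor, Vmax is unchanged and the apparent Km becomes α·Km: Km,app = 0.769 μM, Vmax,app = 46.2 mM/s.
v = Vmax,app·[S]/(Km,app + [S]) = 46.2 × 0.104/(0.769 + 0.104) = 5.50 mM/s.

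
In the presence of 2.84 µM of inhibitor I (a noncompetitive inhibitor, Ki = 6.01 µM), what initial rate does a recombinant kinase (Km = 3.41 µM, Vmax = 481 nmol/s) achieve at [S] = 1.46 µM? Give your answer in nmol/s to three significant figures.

α = 1 + [I]/Ki = 1 + 2.84/6.01 = 1.473.
For a noncompetitive inhibitor, Vmax is reduced to Vmax/α while Km is unchanged: Km,app = 3.41 µM, Vmax,app = 327 nmol/s.
v = Vmax,app·[S]/(Km,app + [S]) = 327 × 1.46/(3.41 + 1.46) = 97.9 nmol/s.

97.9 nmol/s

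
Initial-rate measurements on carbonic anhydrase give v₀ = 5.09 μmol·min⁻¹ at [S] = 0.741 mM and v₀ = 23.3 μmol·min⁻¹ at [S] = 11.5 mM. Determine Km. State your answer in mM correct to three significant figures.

3.76 mM

In reciprocal form, 1/v = (Km/Vmax)·(1/[S]) + 1/Vmax. The two points give (1/[S], 1/v) = (1.350, 0.1965) and (0.08696, 0.04292).
Slope = (0.1965 − 0.04292)/(1.350 − 0.08696) = 0.1216; intercept = 0.1965 − 0.1216×1.350 = 0.03234.
Vmax = 1/intercept = 30.9 μmol·min⁻¹; Km = slope × Vmax = 0.1216 × 30.9 = 3.76 mM.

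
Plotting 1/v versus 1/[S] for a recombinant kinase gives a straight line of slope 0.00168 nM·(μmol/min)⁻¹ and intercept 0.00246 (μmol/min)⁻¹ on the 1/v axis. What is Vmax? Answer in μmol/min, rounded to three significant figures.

407 μmol/min

The y-intercept of a Lineweaver–Burk plot equals 1/Vmax, so Vmax = 1/0.00246 = 407 μmol/min.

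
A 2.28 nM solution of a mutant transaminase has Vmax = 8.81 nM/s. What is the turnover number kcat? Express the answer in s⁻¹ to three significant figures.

kcat = Vmax/[E]total = 8.81 nM/s / 2.28 nM = 3.86 s⁻¹.

3.86 s⁻¹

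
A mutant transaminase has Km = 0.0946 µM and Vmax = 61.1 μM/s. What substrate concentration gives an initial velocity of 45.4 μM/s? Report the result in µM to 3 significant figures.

The required fractional saturation is v/Vmax = 45.4/61.1 = 0.7430.
Then [S]/(Km+[S]) = 0.7430 ⇒ [S] = 0.0946 × 0.7430/(1 − 0.7430) = 0.274 µM.

0.274 µM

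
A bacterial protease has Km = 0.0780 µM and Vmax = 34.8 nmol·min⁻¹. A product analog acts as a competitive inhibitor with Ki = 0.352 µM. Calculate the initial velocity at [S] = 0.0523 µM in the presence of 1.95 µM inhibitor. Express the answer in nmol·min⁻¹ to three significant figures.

α = 1 + [I]/Ki = 1 + 1.95/0.352 = 6.540.
For a competitive inhibitor, Vmax is unchanged and the apparent Km becomes α·Km: Km,app = 0.510 µM, Vmax,app = 34.8 nmol·min⁻¹.
v = Vmax,app·[S]/(Km,app + [S]) = 34.8 × 0.0523/(0.510 + 0.0523) = 3.24 nmol·min⁻¹.

3.24 nmol·min⁻¹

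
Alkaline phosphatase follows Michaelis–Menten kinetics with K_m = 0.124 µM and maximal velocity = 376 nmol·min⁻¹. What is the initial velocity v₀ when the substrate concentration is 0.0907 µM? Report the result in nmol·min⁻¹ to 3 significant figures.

159 nmol·min⁻¹

[S]/(Km+[S]) = 0.0907/0.2147 = 0.4224, the fractional saturation.
v = 0.4224 × Vmax = 0.4224 × 376 = 159 nmol·min⁻¹.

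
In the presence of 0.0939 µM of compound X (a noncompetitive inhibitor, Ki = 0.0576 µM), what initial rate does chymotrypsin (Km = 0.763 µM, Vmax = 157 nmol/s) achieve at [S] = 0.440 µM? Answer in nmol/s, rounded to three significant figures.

α = 1 + [I]/Ki = 1 + 0.0939/0.0576 = 2.630.
For a noncompetitive inhibitor, Vmax is reduced to Vmax/α while Km is unchanged: Km,app = 0.763 µM, Vmax,app = 59.7 nmol/s.
v = Vmax,app·[S]/(Km,app + [S]) = 59.7 × 0.440/(0.763 + 0.440) = 21.8 nmol/s.

21.8 nmol/s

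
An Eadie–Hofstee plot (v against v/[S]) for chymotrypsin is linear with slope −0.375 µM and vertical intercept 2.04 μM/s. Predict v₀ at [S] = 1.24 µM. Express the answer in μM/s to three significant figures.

1.57 μM/s

In the Eadie–Hofstee form v = Vmax − Km·(v/[S]), the slope is −Km and the intercept is Vmax, so Km = 0.375 µM and Vmax = 2.04 μM/s.
v = 2.04 × 1.24/(0.375 + 1.24) = 1.57 μM/s.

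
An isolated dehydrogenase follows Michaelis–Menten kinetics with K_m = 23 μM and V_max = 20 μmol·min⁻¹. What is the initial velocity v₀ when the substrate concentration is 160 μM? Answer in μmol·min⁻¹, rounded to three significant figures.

[S]/(Km+[S]) = 160/183.0 = 0.8743, the fractional saturation.
v = 0.8743 × Vmax = 0.8743 × 20 = 17.5 μmol·min⁻¹.

17.5 μmol·min⁻¹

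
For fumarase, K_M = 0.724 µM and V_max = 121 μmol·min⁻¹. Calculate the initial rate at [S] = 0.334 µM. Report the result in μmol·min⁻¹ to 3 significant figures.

v = Vmax·[S]/(Km + [S]) = 121 × 0.334 / (0.724 + 0.334)
  = 40.41 / 1.058 = 38.2 μmol·min⁻¹.

38.2 μmol·min⁻¹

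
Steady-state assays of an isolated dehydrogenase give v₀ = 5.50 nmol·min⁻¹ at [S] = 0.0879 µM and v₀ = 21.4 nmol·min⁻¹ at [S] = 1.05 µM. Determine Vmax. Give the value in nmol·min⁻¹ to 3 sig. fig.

In reciprocal form, 1/v = (Km/Vmax)·(1/[S]) + 1/Vmax. The two points give (1/[S], 1/v) = (11.38, 0.1818) and (0.9524, 0.04673).
Slope = (0.1818 − 0.04673)/(11.38 − 0.9524) = 0.01296; intercept = 0.1818 − 0.01296×11.38 = 0.03439.
Vmax = 1/intercept = 29.1 nmol·min⁻¹; Km = slope × Vmax = 0.01296 × 29.1 = 0.377 µM.

29.1 nmol·min⁻¹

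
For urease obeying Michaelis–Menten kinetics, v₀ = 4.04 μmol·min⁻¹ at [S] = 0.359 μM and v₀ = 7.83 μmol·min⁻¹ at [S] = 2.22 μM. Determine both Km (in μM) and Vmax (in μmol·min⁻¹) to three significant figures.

Km = 0.491 μM; Vmax = 9.56 μmol·min⁻¹

In reciprocal form, 1/v = (Km/Vmax)·(1/[S]) + 1/Vmax. The two points give (1/[S], 1/v) = (2.786, 0.2475) and (0.4505, 0.1277).
Slope = (0.2475 − 0.1277)/(2.786 − 0.4505) = 0.05131; intercept = 0.2475 − 0.05131×2.786 = 0.1046.
Vmax = 1/intercept = 9.56 μmol·min⁻¹; Km = slope × Vmax = 0.05131 × 9.56 = 0.491 μM.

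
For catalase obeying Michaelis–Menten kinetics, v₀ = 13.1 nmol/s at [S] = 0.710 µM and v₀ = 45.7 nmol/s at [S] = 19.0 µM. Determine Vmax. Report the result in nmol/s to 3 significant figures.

From v = Vmax[S]/(Km+[S]), each point gives Vmax = v(Km+[S])/[S].
Equating: 13.1(Km+0.710)/0.710 = 45.7(Km+19.0)/19.0.
18.45·Km + 13.1 = 2.405·Km + 45.7, so (18.45 − 2.405)·Km = 45.7 − 13.1.
Km = 32.60/16.05 = 2.03 µM; then Vmax = 13.1(2.03+0.710)/0.710 = 50.6 nmol/s.

50.6 nmol/s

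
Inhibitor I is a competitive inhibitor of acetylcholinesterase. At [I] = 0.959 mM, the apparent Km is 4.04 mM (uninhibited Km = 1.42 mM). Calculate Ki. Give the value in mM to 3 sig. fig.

Competitive: Km,app = α·Km with α = 1 + [I]/Ki.
α = Km,app/Km = 4.04/1.42 = 2.845.
Ki = [I]/(α − 1) = 0.959/1.845 = 0.520 mM.

0.520 mM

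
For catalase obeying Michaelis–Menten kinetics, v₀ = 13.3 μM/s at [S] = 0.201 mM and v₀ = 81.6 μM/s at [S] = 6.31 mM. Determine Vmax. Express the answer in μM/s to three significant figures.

98.2 μM/s

In reciprocal form, 1/v = (Km/Vmax)·(1/[S]) + 1/Vmax. The two points give (1/[S], 1/v) = (4.975, 0.07519) and (0.1585, 0.01225).
Slope = (0.07519 − 0.01225)/(4.975 − 0.1585) = 0.01307; intercept = 0.07519 − 0.01307×4.975 = 0.01018.
Vmax = 1/intercept = 98.2 μM/s; Km = slope × Vmax = 0.01307 × 98.2 = 1.28 mM.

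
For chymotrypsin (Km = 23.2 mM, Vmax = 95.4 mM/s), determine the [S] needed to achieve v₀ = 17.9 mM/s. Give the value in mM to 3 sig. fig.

The required fractional saturation is v/Vmax = 17.9/95.4 = 0.1876.
Then [S]/(Km+[S]) = 0.1876 ⇒ [S] = 23.2 × 0.1876/(1 − 0.1876) = 5.36 mM.

5.36 mM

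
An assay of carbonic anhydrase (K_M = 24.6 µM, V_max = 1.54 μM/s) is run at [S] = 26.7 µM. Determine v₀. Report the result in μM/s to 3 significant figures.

0.802 μM/s

[S]/(Km+[S]) = 26.7/51.30 = 0.5205, the fractional saturation.
v = 0.5205 × Vmax = 0.5205 × 1.54 = 0.802 μM/s.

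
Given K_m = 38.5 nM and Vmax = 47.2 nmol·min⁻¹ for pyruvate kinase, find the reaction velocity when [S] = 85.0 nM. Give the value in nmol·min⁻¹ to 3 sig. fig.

32.5 nmol·min⁻¹

v = Vmax·[S]/(Km + [S]) = 47.2 × 85.0 / (38.5 + 85.0)
  = 4012 / 123.5 = 32.5 nmol·min⁻¹.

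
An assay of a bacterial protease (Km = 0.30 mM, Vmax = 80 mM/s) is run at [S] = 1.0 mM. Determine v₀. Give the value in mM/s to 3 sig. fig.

[S]/(Km+[S]) = 1.0/1.300 = 0.7692, the fractional saturation.
v = 0.7692 × Vmax = 0.7692 × 80 = 61.5 mM/s.

61.5 mM/s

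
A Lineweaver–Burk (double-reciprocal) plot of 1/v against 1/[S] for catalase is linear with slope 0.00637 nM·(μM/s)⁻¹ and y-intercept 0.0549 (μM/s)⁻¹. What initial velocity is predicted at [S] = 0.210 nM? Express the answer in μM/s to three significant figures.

11.7 μM/s

The y-intercept is 1/Vmax, so Vmax = 1/0.0549 = 18.2 μM/s.
The slope is Km/Vmax, so Km = 0.00637 × 18.2 = 0.116 nM.
Then v = 18.2 × 0.210/(0.116 + 0.210) = 11.7 μM/s.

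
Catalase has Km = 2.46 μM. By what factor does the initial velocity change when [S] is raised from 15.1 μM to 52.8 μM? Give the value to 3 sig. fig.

Since Vmax cancels, v₂/v₁ = [S]₂(Km+[S]₁) / [S]₁(Km+[S]₂).
= 52.8×(2.46+15.1) / (15.1×(2.46+52.8)) = 927.2/834.4 = 1.11.

1.11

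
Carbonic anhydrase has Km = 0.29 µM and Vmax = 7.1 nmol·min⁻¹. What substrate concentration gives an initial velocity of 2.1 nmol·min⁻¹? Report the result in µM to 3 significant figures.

Rearranging v = Vmax[S]/(Km+[S]) gives [S] = Km·v/(Vmax − v).
[S] = 0.29 × 2.1 / (7.1 − 2.1) = 0.6090/5.000 = 0.122 µM.

0.122 µM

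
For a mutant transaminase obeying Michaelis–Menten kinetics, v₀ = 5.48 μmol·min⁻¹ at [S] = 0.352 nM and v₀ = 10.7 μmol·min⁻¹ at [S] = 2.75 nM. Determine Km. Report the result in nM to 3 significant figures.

0.447 nM

In reciprocal form, 1/v = (Km/Vmax)·(1/[S]) + 1/Vmax. The two points give (1/[S], 1/v) = (2.841, 0.1825) and (0.3636, 0.09346).
Slope = (0.1825 − 0.09346)/(2.841 − 0.3636) = 0.03594; intercept = 0.1825 − 0.03594×2.841 = 0.08039.
Vmax = 1/intercept = 12.4 μmol·min⁻¹; Km = slope × Vmax = 0.03594 × 12.4 = 0.447 nM.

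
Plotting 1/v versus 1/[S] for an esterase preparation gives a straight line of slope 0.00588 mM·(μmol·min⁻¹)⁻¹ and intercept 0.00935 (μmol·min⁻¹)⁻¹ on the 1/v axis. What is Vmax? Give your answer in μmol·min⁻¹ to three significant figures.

The y-intercept of a Lineweaver–Burk plot equals 1/Vmax, so Vmax = 1/0.00935 = 107 μmol·min⁻¹.

107 μmol·min⁻¹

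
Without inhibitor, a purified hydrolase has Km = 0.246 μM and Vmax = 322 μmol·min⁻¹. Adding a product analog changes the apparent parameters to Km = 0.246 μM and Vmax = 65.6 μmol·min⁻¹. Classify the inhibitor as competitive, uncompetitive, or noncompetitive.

Vmax decreases (322 → 65.6 μmol·min⁻¹) while Km is unchanged — pure noncompetitive inhibition.

noncompetitive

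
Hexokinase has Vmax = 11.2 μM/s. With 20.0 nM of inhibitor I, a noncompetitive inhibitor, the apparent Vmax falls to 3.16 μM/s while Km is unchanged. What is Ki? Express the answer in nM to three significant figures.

Noncompetitive: Vmax,app = Vmax/α with α = 1 + [I]/Ki.
α = Vmax/Vmax,app = 11.2/3.16 = 3.544.
Ki = [I]/(α − 1) = 20.0/2.544 = 7.86 nM.

7.86 nM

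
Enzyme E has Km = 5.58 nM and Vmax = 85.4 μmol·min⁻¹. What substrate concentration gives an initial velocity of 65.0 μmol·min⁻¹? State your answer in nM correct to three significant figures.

17.8 nM

Rearranging v = Vmax[S]/(Km+[S]) gives [S] = Km·v/(Vmax − v).
[S] = 5.58 × 65.0 / (85.4 − 65.0) = 362.7/20.40 = 17.8 nM.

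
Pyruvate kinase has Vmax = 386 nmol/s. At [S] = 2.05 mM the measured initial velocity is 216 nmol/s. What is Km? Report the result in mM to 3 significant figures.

From v = Vmax[S]/(Km+[S]), Km = [S](Vmax − v)/v.
Km = 2.05 × (386 − 216) / 216 = 348.5/216 = 1.61 mM.

1.61 mM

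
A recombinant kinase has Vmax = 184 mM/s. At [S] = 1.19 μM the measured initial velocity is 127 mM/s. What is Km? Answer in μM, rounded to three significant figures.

0.534 μM

v/Vmax = 127/184 = 0.6902 = [S]/(Km+[S]).
So Km + [S] = [S]/0.6902 = 1.724 μM, giving Km = 1.724 − 1.19 = 0.534 μM.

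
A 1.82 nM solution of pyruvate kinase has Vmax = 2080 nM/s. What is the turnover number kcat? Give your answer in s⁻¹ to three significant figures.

1140 s⁻¹

kcat = Vmax/[E]total = 2080 nM/s / 1.82 nM = 1140 s⁻¹.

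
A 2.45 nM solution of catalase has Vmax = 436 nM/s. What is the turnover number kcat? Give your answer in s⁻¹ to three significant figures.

kcat = Vmax/[E]total = 436 nM/s / 2.45 nM = 178 s⁻¹.

178 s⁻¹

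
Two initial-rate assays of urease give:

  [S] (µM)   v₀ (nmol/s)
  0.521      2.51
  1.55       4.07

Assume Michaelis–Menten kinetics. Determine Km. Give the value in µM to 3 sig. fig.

In reciprocal form, 1/v = (Km/Vmax)·(1/[S]) + 1/Vmax. The two points give (1/[S], 1/v) = (1.919, 0.3984) and (0.6452, 0.2457).
Slope = (0.3984 − 0.2457)/(1.919 − 0.6452) = 0.1198; intercept = 0.3984 − 0.1198×1.919 = 0.1684.
Vmax = 1/intercept = 5.94 nmol/s; Km = slope × Vmax = 0.1198 × 5.94 = 0.712 µM.

0.712 µM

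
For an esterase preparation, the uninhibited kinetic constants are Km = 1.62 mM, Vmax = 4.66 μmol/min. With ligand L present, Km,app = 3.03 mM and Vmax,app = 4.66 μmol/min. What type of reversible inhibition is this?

competitive

Km increases (1.62 → 3.03 mM) while Vmax is unchanged — the hallmark of competitive inhibition.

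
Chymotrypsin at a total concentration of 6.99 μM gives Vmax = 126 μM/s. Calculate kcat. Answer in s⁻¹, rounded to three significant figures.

kcat = Vmax/[E]total = 126 μM/s / 6.99 μM = 18.0 s⁻¹.

18.0 s⁻¹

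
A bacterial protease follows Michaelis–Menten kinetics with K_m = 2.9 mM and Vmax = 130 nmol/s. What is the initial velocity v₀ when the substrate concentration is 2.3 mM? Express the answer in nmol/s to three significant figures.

57.5 nmol/s

v = Vmax·[S]/(Km + [S]) = 130 × 2.3 / (2.9 + 2.3)
  = 299.0 / 5.200 = 57.5 nmol/s.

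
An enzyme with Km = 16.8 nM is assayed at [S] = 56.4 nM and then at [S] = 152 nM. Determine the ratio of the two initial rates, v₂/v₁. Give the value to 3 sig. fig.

Since Vmax cancels, v₂/v₁ = [S]₂(Km+[S]₁) / [S]₁(Km+[S]₂).
= 152×(16.8+56.4) / (56.4×(16.8+152)) = 11130/9520 = 1.17.

1.17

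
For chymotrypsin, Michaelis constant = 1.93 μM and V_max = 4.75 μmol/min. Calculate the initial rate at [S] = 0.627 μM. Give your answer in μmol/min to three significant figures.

1.16 μmol/min

v = Vmax·[S]/(Km + [S]) = 4.75 × 0.627 / (1.93 + 0.627)
  = 2.978 / 2.557 = 1.16 μmol/min.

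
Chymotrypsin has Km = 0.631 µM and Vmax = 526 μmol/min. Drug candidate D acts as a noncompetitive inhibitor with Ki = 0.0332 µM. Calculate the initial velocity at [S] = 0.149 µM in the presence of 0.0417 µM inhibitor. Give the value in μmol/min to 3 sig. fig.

44.5 μmol/min

With α = 1 + [I]/Ki = 1 + 0.0417/0.0332 = 2.256, the noncompetitive rate law is v = (Vmax/α)·[S] / (Km + [S]).
v = (526/2.256)×0.149 / (0.631 + 0.149) = 34.74/0.7800 = 44.5 μmol/min.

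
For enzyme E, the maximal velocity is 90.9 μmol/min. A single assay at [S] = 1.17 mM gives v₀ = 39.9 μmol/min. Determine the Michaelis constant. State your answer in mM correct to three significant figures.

1.50 mM

From v = Vmax[S]/(Km+[S]), Km = [S](Vmax − v)/v.
Km = 1.17 × (90.9 − 39.9) / 39.9 = 59.67/39.9 = 1.50 mM.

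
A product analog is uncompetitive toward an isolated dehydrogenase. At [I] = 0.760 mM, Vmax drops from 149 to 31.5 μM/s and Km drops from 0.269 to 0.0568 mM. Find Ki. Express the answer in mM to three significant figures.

Uncompetitive: Vmax,app = Vmax/α (and Km,app = Km/α) with α = 1 + [I]/Ki.
α = Vmax/Vmax,app = 149/31.5 = 4.730.
Ki = [I]/(α − 1) = 0.760/3.730 = 0.204 mM.

0.204 mM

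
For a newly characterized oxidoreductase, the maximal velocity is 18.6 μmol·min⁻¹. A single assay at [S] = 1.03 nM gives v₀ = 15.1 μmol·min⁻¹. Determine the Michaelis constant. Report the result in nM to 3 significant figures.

0.239 nM

From v = Vmax[S]/(Km+[S]), Km = [S](Vmax − v)/v.
Km = 1.03 × (18.6 − 15.1) / 15.1 = 3.605/15.1 = 0.239 nM.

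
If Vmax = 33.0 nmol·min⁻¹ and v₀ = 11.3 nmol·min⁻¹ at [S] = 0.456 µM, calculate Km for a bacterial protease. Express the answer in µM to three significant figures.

0.876 µM

From v = Vmax[S]/(Km+[S]), Km = [S](Vmax − v)/v.
Km = 0.456 × (33.0 − 11.3) / 11.3 = 9.895/11.3 = 0.876 µM.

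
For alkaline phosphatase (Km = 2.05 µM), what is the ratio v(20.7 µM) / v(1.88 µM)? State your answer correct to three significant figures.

Since Vmax cancels, v₂/v₁ = [S]₂(Km+[S]₁) / [S]₁(Km+[S]₂).
= 20.7×(2.05+1.88) / (1.88×(2.05+20.7)) = 81.35/42.77 = 1.90.

1.90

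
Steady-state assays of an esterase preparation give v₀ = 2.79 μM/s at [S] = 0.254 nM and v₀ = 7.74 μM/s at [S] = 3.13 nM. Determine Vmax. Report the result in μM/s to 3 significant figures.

In reciprocal form, 1/v = (Km/Vmax)·(1/[S]) + 1/Vmax. The two points give (1/[S], 1/v) = (3.937, 0.3584) and (0.3195, 0.1292).
Slope = (0.3584 − 0.1292)/(3.937 − 0.3195) = 0.06336; intercept = 0.3584 − 0.06336×3.937 = 0.1090.
Vmax = 1/intercept = 9.18 μM/s; Km = slope × Vmax = 0.06336 × 9.18 = 0.582 nM.

9.18 μM/s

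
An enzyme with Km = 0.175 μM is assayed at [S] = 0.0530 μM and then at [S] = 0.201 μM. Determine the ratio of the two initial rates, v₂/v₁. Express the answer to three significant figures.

2.30

Since Vmax cancels, v₂/v₁ = [S]₂(Km+[S]₁) / [S]₁(Km+[S]₂).
= 0.201×(0.175+0.0530) / (0.0530×(0.175+0.201)) = 0.04583/0.01993 = 2.30.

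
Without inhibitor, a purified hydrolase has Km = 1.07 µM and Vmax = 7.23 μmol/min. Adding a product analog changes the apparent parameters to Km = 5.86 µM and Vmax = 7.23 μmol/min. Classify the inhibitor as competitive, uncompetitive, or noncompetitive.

competitive

Km increases (1.07 → 5.86 µM) while Vmax is unchanged — the hallmark of competitive inhibition.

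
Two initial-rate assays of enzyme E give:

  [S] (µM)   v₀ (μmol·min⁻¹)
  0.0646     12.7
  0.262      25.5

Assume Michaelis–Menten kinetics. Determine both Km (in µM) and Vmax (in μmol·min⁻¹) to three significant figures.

From v = Vmax[S]/(Km+[S]), each point gives Vmax = v(Km+[S])/[S].
Equating: 12.7(Km+0.0646)/0.0646 = 25.5(Km+0.262)/0.262.
196.6·Km + 12.7 = 97.33·Km + 25.5, so (196.6 − 97.33)·Km = 25.5 − 12.7.
Km = 12.80/99.27 = 0.129 µM; then Vmax = 12.7(0.129+0.0646)/0.0646 = 38.1 μmol·min⁻¹.

Km = 0.129 µM; Vmax = 38.1 μmol·min⁻¹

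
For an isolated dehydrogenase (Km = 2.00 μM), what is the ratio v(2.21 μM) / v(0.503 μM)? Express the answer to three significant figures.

2.61

Since Vmax cancels, v₂/v₁ = [S]₂(Km+[S]₁) / [S]₁(Km+[S]₂).
= 2.21×(2.00+0.503) / (0.503×(2.00+2.21)) = 5.532/2.118 = 2.61.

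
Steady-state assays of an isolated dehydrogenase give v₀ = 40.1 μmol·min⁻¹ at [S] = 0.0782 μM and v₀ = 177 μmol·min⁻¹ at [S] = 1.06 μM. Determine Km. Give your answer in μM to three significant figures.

0.396 μM

In reciprocal form, 1/v = (Km/Vmax)·(1/[S]) + 1/Vmax. The two points give (1/[S], 1/v) = (12.79, 0.02494) and (0.9434, 0.005650).
Slope = (0.02494 − 0.005650)/(12.79 − 0.9434) = 0.001628; intercept = 0.02494 − 0.001628×12.79 = 0.004113.
Vmax = 1/intercept = 243 μmol·min⁻¹; Km = slope × Vmax = 0.001628 × 243 = 0.396 μM.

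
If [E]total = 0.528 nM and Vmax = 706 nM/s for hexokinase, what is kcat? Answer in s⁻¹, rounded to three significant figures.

1340 s⁻¹

kcat = Vmax/[E]total = 706 nM/s / 0.528 nM = 1340 s⁻¹.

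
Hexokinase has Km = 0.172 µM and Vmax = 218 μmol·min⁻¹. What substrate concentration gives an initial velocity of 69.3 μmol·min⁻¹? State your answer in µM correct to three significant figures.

The required fractional saturation is v/Vmax = 69.3/218 = 0.3179.
Then [S]/(Km+[S]) = 0.3179 ⇒ [S] = 0.172 × 0.3179/(1 − 0.3179) = 0.0802 µM.

0.0802 µM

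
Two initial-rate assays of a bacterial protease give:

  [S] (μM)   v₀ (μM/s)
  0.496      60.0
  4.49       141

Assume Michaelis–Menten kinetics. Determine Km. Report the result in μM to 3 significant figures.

In reciprocal form, 1/v = (Km/Vmax)·(1/[S]) + 1/Vmax. The two points give (1/[S], 1/v) = (2.016, 0.01667) and (0.2227, 0.007092).
Slope = (0.01667 − 0.007092)/(2.016 − 0.2227) = 0.005339; intercept = 0.01667 − 0.005339×2.016 = 0.005903.
Vmax = 1/intercept = 169 μM/s; Km = slope × Vmax = 0.005339 × 169 = 0.904 μM.

0.904 μM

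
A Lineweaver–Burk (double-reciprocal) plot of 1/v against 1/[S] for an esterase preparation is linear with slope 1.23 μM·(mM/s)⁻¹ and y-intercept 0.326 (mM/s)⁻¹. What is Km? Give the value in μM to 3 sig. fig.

3.77 μM

y-intercept = 1/Vmax ⇒ Vmax = 3.07 mM/s; slope = Km/Vmax ⇒ Km = slope × Vmax.
Km = 1.23 × 3.07 = 3.77 μM.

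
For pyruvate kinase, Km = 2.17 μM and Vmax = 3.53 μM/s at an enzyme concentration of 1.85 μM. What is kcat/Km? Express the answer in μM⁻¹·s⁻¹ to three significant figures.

0.879 μM⁻¹·s⁻¹

kcat = Vmax/[E]total = 3.53/1.85 = 1.91 s⁻¹.
kcat/Km = 1.91/2.17 = 0.879 μM⁻¹·s⁻¹.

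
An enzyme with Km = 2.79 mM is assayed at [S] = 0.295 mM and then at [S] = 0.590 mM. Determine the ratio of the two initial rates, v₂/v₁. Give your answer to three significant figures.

The fractional saturations are [S]/(Km+[S]) = 0.295/3.085 = 0.09562 and 0.590/3.380 = 0.1746.
v₂/v₁ is just their ratio: 0.1746/0.09562 = 1.83.

1.83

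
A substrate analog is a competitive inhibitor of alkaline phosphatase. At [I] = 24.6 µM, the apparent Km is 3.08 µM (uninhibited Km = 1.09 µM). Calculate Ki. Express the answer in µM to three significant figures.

13.5 µM

Competitive: Km,app = α·Km with α = 1 + [I]/Ki.
α = Km,app/Km = 3.08/1.09 = 2.826.
Ki = [I]/(α − 1) = 24.6/1.826 = 13.5 µM.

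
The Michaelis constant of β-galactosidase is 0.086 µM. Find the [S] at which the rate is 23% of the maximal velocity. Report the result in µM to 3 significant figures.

v/Vmax = [S]/(Km+[S]) = 0.23, so [S] = Km·0.23/(1 − 0.23) = 0.086 × 0.2987.
[S] = 0.0257 µM.

0.0257 µM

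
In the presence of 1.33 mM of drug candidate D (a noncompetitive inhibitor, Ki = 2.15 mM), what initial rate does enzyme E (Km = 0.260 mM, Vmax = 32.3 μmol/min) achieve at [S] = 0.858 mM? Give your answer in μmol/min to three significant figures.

15.3 μmol/min

α = 1 + [I]/Ki = 1 + 1.33/2.15 = 1.619.
For a noncompetitive inhibitor, Vmax is reduced to Vmax/α while Km is unchanged: Km,app = 0.260 mM, Vmax,app = 20.0 μmol/min.
v = Vmax,app·[S]/(Km,app + [S]) = 20.0 × 0.858/(0.260 + 0.858) = 15.3 μmol/min.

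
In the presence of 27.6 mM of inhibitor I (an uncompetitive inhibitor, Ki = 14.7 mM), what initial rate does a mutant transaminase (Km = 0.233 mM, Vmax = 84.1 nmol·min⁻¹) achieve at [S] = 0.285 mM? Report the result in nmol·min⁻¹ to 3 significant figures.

22.8 nmol·min⁻¹

With α = 1 + [I]/Ki = 1 + 27.6/14.7 = 2.878, the uncompetitive rate law is v = (Vmax/α)·[S] / (Km/α + [S]).
v = (84.1/2.878)×0.285 / (0.233/2.878 + 0.285) = 8.329/0.3660 = 22.8 nmol·min⁻¹.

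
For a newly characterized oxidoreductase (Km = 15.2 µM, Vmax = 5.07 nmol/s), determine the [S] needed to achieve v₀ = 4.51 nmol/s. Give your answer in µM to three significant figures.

Rearranging v = Vmax[S]/(Km+[S]) gives [S] = Km·v/(Vmax − v).
[S] = 15.2 × 4.51 / (5.07 − 4.51) = 68.55/0.5600 = 122 µM.

122 µM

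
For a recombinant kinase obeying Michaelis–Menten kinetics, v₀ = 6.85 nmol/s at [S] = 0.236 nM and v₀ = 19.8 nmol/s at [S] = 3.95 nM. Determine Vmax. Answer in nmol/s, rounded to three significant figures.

22.5 nmol/s

From v = Vmax[S]/(Km+[S]), each point gives Vmax = v(Km+[S])/[S].
Equating: 6.85(Km+0.236)/0.236 = 19.8(Km+3.95)/3.95.
29.03·Km + 6.85 = 5.013·Km + 19.8, so (29.03 − 5.013)·Km = 19.8 − 6.85.
Km = 12.95/24.01 = 0.539 nM; then Vmax = 6.85(0.539+0.236)/0.236 = 22.5 nmol/s.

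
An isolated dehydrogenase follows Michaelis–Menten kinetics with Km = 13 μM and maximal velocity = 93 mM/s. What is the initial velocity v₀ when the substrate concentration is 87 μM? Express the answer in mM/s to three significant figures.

[S]/(Km+[S]) = 87/100.0 = 0.8700, the fractional saturation.
v = 0.8700 × Vmax = 0.8700 × 93 = 80.9 mM/s.

80.9 mM/s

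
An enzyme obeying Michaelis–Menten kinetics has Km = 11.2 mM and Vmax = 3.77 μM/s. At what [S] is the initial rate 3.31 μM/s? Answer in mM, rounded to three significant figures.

80.6 mM

Rearranging v = Vmax[S]/(Km+[S]) gives [S] = Km·v/(Vmax − v).
[S] = 11.2 × 3.31 / (3.77 − 3.31) = 37.07/0.4600 = 80.6 mM.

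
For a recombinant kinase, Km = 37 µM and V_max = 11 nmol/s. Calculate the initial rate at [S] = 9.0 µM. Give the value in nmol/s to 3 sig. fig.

[S]/(Km+[S]) = 9.0/46.00 = 0.1957, the fractional saturation.
v = 0.1957 × Vmax = 0.1957 × 11 = 2.15 nmol/s.

2.15 nmol/s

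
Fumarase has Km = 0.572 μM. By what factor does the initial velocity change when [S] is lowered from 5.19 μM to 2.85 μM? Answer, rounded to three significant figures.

Since Vmax cancels, v₂/v₁ = [S]₂(Km+[S]₁) / [S]₁(Km+[S]₂).
= 2.85×(0.572+5.19) / (5.19×(0.572+2.85)) = 16.42/17.76 = 0.925.

0.925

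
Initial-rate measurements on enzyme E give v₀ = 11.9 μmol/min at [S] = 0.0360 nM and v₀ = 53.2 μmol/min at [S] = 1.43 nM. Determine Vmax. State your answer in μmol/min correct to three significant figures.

58.4 μmol/min

From v = Vmax[S]/(Km+[S]), each point gives Vmax = v(Km+[S])/[S].
Equating: 11.9(Km+0.0360)/0.0360 = 53.2(Km+1.43)/1.43.
330.6·Km + 11.9 = 37.20·Km + 53.2, so (330.6 − 37.20)·Km = 53.2 − 11.9.
Km = 41.30/293.4 = 0.141 nM; then Vmax = 11.9(0.141+0.0360)/0.0360 = 58.4 μmol/min.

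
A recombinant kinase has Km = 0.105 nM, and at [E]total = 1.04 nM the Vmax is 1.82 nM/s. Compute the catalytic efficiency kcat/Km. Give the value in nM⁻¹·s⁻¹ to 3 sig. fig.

kcat = Vmax/[E]total = 1.82/1.04 = 1.75 s⁻¹.
kcat/Km = 1.75/0.105 = 16.7 nM⁻¹·s⁻¹.

16.7 nM⁻¹·s⁻¹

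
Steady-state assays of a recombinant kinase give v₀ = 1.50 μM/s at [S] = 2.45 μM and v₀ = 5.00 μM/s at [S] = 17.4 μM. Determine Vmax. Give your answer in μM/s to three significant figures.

From v = Vmax[S]/(Km+[S]), each point gives Vmax = v(Km+[S])/[S].
Equating: 1.50(Km+2.45)/2.45 = 5.00(Km+17.4)/17.4.
0.6122·Km + 1.50 = 0.2874·Km + 5.00, so (0.6122 − 0.2874)·Km = 5.00 − 1.50.
Km = 3.500/0.3249 = 10.8 μM; then Vmax = 1.50(10.8+2.45)/2.45 = 8.10 μM/s.

8.10 μM/s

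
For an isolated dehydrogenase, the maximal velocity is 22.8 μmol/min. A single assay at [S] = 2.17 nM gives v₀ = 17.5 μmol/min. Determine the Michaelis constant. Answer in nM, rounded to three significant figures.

0.657 nM

v/Vmax = 17.5/22.8 = 0.7675 = [S]/(Km+[S]).
So Km + [S] = [S]/0.7675 = 2.827 nM, giving Km = 2.827 − 2.17 = 0.657 nM.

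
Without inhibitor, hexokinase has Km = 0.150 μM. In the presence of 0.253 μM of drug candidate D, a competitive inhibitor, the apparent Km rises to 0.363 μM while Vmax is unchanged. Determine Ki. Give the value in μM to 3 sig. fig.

0.178 μM

Competitive: Km,app = α·Km with α = 1 + [I]/Ki.
α = Km,app/Km = 0.363/0.150 = 2.420.
Ki = [I]/(α − 1) = 0.253/1.420 = 0.178 μM.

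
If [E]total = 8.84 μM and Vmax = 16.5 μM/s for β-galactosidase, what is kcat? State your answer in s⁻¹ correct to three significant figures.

kcat = Vmax/[E]total = 16.5 μM/s / 8.84 μM = 1.87 s⁻¹.

1.87 s⁻¹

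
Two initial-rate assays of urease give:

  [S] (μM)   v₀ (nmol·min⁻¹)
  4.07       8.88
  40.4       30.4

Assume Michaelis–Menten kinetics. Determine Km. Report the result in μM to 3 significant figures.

From v = Vmax[S]/(Km+[S]), each point gives Vmax = v(Km+[S])/[S].
Equating: 8.88(Km+4.07)/4.07 = 30.4(Km+40.4)/40.4.
2.182·Km + 8.88 = 0.7525·Km + 30.4, so (2.182 − 0.7525)·Km = 30.4 − 8.88.
Km = 21.52/1.429 = 15.1 μM; then Vmax = 8.88(15.1+4.07)/4.07 = 41.7 nmol·min⁻¹.

15.1 μM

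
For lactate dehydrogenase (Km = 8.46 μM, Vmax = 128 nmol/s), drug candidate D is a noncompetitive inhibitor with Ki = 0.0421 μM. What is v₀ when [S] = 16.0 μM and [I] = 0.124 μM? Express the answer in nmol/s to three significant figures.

21.2 nmol/s

With α = 1 + [I]/Ki = 1 + 0.124/0.0421 = 3.945, the noncompetitive rate law is v = (Vmax/α)·[S] / (Km + [S]).
v = (128/3.945)×16.0 / (8.46 + 16.0) = 519.1/24.46 = 21.2 nmol/s.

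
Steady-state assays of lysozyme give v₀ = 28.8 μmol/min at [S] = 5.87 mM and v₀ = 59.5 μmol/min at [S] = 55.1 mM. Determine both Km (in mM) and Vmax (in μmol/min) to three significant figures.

Km = 8.02 mM; Vmax = 68.2 μmol/min

In reciprocal form, 1/v = (Km/Vmax)·(1/[S]) + 1/Vmax. The two points give (1/[S], 1/v) = (0.1704, 0.03472) and (0.01815, 0.01681).
Slope = (0.03472 − 0.01681)/(0.1704 − 0.01815) = 0.1177; intercept = 0.03472 − 0.1177×0.1704 = 0.01467.
Vmax = 1/intercept = 68.2 μmol/min; Km = slope × Vmax = 0.1177 × 68.2 = 8.02 mM.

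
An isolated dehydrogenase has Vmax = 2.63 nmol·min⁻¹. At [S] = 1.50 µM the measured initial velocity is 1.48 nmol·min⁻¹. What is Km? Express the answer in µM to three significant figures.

From v = Vmax[S]/(Km+[S]), Km = [S](Vmax − v)/v.
Km = 1.50 × (2.63 − 1.48) / 1.48 = 1.725/1.48 = 1.17 µM.

1.17 µM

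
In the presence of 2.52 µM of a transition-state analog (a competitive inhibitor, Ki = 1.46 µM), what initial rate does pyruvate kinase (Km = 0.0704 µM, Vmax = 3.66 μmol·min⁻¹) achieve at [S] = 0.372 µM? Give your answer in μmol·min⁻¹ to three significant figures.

2.41 μmol·min⁻¹

α = 1 + [I]/Ki = 1 + 2.52/1.46 = 2.726.
For a competitive inhibitor, Vmax is unchanged and the apparent Km becomes α·Km: Km,app = 0.192 µM, Vmax,app = 3.66 μmol·min⁻¹.
v = Vmax,app·[S]/(Km,app + [S]) = 3.66 × 0.372/(0.192 + 0.372) = 2.41 μmol·min⁻¹.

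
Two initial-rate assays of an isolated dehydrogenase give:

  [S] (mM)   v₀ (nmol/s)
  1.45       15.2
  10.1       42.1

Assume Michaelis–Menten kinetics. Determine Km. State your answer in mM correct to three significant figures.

In reciprocal form, 1/v = (Km/Vmax)·(1/[S]) + 1/Vmax. The two points give (1/[S], 1/v) = (0.6897, 0.06579) and (0.09901, 0.02375).
Slope = (0.06579 − 0.02375)/(0.6897 − 0.09901) = 0.07117; intercept = 0.06579 − 0.07117×0.6897 = 0.01671.
Vmax = 1/intercept = 59.9 nmol/s; Km = slope × Vmax = 0.07117 × 59.9 = 4.26 mM.

4.26 mM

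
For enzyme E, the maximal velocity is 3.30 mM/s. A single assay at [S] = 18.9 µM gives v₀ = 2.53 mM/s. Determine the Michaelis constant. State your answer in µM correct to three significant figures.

v/Vmax = 2.53/3.30 = 0.7667 = [S]/(Km+[S]).
So Km + [S] = [S]/0.7667 = 24.65 µM, giving Km = 24.65 − 18.9 = 5.75 µM.

5.75 µM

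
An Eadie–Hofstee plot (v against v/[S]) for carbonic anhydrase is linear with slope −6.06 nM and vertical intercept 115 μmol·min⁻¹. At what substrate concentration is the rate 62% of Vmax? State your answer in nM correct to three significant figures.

The Eadie–Hofstee slope gives Km = 6.06 nM (slope = −Km).
v/Vmax = [S]/(Km+[S]) = 0.62 ⇒ [S] = Km·0.62/(1−0.62) = 6.06 × 1.632 = 9.89 nM.

9.89 nM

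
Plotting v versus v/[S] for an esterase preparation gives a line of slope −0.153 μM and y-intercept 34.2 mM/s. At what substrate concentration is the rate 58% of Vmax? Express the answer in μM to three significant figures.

The Eadie–Hofstee slope gives Km = 0.153 μM (slope = −Km).
v/Vmax = [S]/(Km+[S]) = 0.58 ⇒ [S] = Km·0.58/(1−0.58) = 0.153 × 1.381 = 0.211 μM.

0.211 μM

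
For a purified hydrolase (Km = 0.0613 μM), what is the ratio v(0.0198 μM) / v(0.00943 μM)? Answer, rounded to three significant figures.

1.83

Since Vmax cancels, v₂/v₁ = [S]₂(Km+[S]₁) / [S]₁(Km+[S]₂).
= 0.0198×(0.0613+0.00943) / (0.00943×(0.0613+0.0198)) = 0.001400/0.0007648 = 1.83.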